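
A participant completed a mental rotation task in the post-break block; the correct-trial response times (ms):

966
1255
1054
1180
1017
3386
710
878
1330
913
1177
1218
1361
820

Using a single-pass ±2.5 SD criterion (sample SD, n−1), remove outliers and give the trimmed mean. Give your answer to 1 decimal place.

n = 14, ΣRT = 17265, M = 1233.214
Σ(x−M)² = 5490364.36; s = √(5490364.36/13) = 649.874
Cutoffs: 1233.214 ± 2.5·649.874 → [-391.5, 2857.9]
Outside: 3386 → excluded.
Retained (n=13): Σ = 13879, mean = 13879/13 = 1067.615

1067.6 ms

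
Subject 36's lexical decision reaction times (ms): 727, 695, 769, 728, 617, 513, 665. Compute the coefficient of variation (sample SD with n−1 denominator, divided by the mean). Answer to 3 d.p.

n = 7, Σ = 4714, M = 673.4286
Σ(x−M)² = 44439.714; s = √(44439.714/6) = 86.0617
CV = 86.0617 / 673.4286 = 0.12780

0.128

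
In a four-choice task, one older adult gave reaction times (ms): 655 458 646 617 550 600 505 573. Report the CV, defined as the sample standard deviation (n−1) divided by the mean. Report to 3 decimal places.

n = 8, Σ = 4604, M = 575.5000
Σ(x−M)² = 33046.000; s = √(33046.000/7) = 68.7085
CV = 68.7085 / 575.5000 = 0.11939

0.119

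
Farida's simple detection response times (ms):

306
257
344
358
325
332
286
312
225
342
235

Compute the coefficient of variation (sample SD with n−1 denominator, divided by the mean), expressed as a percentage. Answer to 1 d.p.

n = 11, Σ = 3322, M = 302.0000
Σ(x−M)² = 20744.000; s = √(20744.000/10) = 45.5456
CV = 45.5456 / 302.0000 = 0.15081 = 15.081%

15.1%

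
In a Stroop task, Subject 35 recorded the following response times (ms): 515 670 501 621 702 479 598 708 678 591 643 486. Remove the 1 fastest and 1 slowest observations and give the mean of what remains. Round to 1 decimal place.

600.5 ms

Sorted: 479, 486, 501, 515, 591, 598, 621, 643, 670, 678, 702, 708
Drop lowest 1 (479) and highest 1 (708)
Remaining (n=10): Σ = 6005, mean = 6005/10 = 600.500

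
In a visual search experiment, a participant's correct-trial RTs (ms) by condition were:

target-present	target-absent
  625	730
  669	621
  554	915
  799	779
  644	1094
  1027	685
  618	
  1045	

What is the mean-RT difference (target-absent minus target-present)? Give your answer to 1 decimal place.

M(target-present) = 5981/8 = 747.625
M(target-absent) = 4824/6 = 804.000
Difference = 804.000 − 747.625 = 56.375 ms

56.4 ms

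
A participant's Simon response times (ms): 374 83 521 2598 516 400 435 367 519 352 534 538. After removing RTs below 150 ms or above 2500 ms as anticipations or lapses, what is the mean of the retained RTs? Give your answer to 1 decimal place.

455.6 ms

Excluded: 83, 2598
Retained (n=10): Σ = 4556
Mean = 4556/10 = 455.6000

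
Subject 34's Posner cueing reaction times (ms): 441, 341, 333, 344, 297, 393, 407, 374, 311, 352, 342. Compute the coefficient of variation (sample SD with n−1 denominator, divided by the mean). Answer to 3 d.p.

n = 11, Σ = 3935, M = 357.7273
Σ(x−M)² = 18102.182; s = √(18102.182/10) = 42.5467
CV = 42.5467 / 357.7273 = 0.11894

0.119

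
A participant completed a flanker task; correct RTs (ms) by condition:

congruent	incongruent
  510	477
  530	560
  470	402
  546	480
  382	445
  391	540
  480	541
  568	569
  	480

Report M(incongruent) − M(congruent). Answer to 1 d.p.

M(congruent) = 3877/8 = 484.625
M(incongruent) = 4494/9 = 499.333
Difference = 499.333 − 484.625 = 14.708 ms

14.7 ms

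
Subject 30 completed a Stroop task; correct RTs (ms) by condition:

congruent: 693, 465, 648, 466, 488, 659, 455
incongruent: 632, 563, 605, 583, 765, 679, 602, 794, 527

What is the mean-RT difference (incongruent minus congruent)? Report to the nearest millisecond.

M(congruent) = 3874/7 = 553.429
M(incongruent) = 5750/9 = 638.889
Difference = 638.889 − 553.429 = 85.460 ms

85 ms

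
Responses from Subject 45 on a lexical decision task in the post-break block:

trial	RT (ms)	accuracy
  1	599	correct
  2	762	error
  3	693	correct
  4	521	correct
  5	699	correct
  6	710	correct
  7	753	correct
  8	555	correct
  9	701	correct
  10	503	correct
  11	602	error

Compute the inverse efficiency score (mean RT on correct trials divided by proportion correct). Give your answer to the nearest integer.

779 ms

Correct trials (n=9): 599, 693, 521, 699, 710, 753, 555, 701, 503
Mean correct RT = 5734/9 = 637.1111 ms
Proportion correct = 9/11
IES = 637.1111 / (9/11) = 778.691 ms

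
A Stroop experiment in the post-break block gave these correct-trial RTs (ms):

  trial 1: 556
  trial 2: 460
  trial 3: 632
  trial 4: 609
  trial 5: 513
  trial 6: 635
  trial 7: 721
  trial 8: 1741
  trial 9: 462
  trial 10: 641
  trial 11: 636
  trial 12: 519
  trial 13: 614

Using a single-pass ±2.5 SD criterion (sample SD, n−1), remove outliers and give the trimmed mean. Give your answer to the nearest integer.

n = 13, ΣRT = 8739, M = 672.231
Σ(x−M)² = 1308910.31; s = √(1308910.31/12) = 330.266
Cutoffs: 672.231 ± 2.5·330.266 → [-153.4, 1497.9]
Outside: 1741 → excluded.
Retained (n=12): Σ = 6998, mean = 6998/12 = 583.167

583 ms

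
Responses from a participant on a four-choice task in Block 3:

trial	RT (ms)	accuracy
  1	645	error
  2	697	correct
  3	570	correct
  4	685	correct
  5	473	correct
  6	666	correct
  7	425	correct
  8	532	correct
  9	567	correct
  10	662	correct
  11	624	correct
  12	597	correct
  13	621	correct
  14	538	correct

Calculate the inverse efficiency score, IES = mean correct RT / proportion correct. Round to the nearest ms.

634 ms

Correct trials (n=13): 697, 570, 685, 473, 666, 425, 532, 567, 662, 624, 597, 621, 538
Mean correct RT = 7657/13 = 589.0000 ms
Proportion correct = 13/14
IES = 589.0000 / (13/14) = 634.308 ms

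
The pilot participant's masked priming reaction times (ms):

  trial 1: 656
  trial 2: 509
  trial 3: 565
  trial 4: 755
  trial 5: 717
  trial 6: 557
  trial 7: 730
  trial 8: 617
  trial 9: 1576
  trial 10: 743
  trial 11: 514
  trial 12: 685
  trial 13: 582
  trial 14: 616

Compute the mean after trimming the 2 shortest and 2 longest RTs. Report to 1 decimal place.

Sorted: 509, 514, 557, 565, 582, 616, 617, 656, 685, 717, 730, 743, 755, 1576
Drop lowest 2 (509, 514) and highest 2 (755, 1576)
Remaining (n=10): Σ = 6468, mean = 6468/10 = 646.800

646.8 ms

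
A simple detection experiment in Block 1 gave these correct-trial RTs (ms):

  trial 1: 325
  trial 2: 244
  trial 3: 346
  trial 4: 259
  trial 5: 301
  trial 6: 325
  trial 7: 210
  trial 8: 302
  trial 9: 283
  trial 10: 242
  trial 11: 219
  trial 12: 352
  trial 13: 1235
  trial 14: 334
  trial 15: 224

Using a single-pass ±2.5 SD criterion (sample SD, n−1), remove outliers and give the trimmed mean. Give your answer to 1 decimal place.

n = 15, ΣRT = 5201, M = 346.733
Σ(x−M)² = 877602.93; s = √(877602.93/14) = 250.372
Cutoffs: 346.733 ± 2.5·250.372 → [-279.2, 972.7]
Outside: 1235 → excluded.
Retained (n=14): Σ = 3966, mean = 3966/14 = 283.286

283.3 ms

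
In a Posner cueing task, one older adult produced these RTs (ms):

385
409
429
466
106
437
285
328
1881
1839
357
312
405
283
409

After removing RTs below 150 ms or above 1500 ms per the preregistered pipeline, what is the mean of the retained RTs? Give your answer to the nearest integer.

375 ms

Excluded: 106, 1839, 1881
Retained (n=12): Σ = 4505
Mean = 4505/12 = 375.4167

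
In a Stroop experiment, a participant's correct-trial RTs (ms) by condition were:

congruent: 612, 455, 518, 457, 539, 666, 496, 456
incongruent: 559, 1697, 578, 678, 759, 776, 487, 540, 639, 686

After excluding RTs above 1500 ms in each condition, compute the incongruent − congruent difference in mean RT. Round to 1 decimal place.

incongruent: exclude 1697
M(congruent) = 4199/8 = 524.875
M(incongruent) = 5702/9 = 633.556
Difference = 633.556 − 524.875 = 108.681 ms

108.7 ms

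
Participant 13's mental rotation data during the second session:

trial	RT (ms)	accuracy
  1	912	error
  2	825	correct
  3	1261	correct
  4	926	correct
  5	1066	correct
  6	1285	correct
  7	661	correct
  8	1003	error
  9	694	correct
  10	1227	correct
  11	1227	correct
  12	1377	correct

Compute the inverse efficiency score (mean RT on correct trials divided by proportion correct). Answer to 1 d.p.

Correct trials (n=10): 825, 1261, 926, 1066, 1285, 661, 694, 1227, 1227, 1377
Mean correct RT = 10549/10 = 1054.9000 ms
Proportion correct = 10/12
IES = 1054.9000 / (10/12) = 1265.880 ms

1265.9 ms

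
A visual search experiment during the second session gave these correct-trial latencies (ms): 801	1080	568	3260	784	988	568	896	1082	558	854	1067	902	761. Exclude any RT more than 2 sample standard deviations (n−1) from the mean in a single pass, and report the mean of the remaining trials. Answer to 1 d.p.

839.2 ms

n = 14, ΣRT = 14169, M = 1012.071
Σ(x−M)² = 5877042.93; s = √(5877042.93/13) = 672.369
Cutoffs: 1012.071 ± 2·672.369 → [-332.7, 2356.8]
Outside: 3260 → excluded.
Retained (n=13): Σ = 10909, mean = 10909/13 = 839.154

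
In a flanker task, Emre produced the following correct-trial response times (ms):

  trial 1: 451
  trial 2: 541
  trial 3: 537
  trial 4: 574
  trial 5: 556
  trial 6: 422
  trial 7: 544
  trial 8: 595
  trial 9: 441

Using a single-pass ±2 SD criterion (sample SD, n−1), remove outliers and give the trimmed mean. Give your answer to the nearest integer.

518 ms

n = 9, ΣRT = 4661, M = 517.889
Σ(x−M)² = 31708.89; s = √(31708.89/8) = 62.957
Cutoffs: 517.889 ± 2·62.957 → [392.0, 643.8]
No RTs fall outside the cutoffs; all 9 retained. Mean = 4661/9 = 517.889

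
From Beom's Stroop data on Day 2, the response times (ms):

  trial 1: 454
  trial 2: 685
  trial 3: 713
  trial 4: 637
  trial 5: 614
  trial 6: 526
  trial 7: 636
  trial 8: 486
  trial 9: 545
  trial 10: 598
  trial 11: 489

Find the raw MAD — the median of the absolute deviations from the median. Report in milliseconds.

Sorted: 454, 486, 489, 526, 545, 598, 614, 636, 637, 685, 713 → median = 598
|x − 598|: 144, 87, 115, 39, 16, 72, 38, 112, 53, 0, 109
Sorted deviations: 0, 16, 38, 39, 53, 72, 87, 109, 112, 115, 144 → MAD = 72

72 ms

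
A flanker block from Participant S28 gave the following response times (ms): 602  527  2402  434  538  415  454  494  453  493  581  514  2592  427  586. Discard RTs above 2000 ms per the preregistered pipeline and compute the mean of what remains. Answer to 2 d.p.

Excluded: 2402, 2592
Retained (n=13): Σ = 6518
Mean = 6518/13 = 501.3846

501.38 ms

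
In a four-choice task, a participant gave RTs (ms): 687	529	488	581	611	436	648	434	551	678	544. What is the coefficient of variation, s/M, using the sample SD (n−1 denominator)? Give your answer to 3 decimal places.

n = 11, Σ = 6187, M = 562.4545
Σ(x−M)² = 78506.727; s = √(78506.727/10) = 88.6040
CV = 88.6040 / 562.4545 = 0.15753

0.158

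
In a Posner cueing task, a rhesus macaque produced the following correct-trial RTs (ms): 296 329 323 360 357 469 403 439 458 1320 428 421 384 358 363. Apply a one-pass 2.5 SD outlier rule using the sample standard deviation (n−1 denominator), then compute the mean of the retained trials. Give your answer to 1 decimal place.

n = 15, ΣRT = 6708, M = 447.200
Σ(x−M)² = 852486.40; s = √(852486.40/14) = 246.763
Cutoffs: 447.200 ± 2.5·246.763 → [-169.7, 1064.1]
Outside: 1320 → excluded.
Retained (n=14): Σ = 5388, mean = 5388/14 = 384.857

384.9 ms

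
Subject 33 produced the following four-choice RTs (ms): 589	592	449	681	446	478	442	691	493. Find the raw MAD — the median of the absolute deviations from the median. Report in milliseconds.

51 ms

Sorted: 442, 446, 449, 478, 493, 589, 592, 681, 691 → median = 493
|x − 493|: 96, 99, 44, 188, 47, 15, 51, 198, 0
Sorted deviations: 0, 15, 44, 47, 51, 96, 99, 188, 198 → MAD = 51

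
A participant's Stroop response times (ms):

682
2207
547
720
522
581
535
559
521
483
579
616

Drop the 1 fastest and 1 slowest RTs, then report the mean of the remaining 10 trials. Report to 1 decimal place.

Sorted: 483, 521, 522, 535, 547, 559, 579, 581, 616, 682, 720, 2207
Drop lowest 1 (483) and highest 1 (2207)
Remaining (n=10): Σ = 5862, mean = 5862/10 = 586.200

586.2 ms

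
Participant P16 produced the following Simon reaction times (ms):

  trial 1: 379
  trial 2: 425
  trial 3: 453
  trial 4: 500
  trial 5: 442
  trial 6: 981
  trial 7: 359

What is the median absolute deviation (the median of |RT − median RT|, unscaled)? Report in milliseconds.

58 ms

Sorted: 359, 379, 425, 442, 453, 500, 981 → median = 442
|x − 442|: 63, 17, 11, 58, 0, 539, 83
Sorted deviations: 0, 11, 17, 58, 63, 83, 539 → MAD = 58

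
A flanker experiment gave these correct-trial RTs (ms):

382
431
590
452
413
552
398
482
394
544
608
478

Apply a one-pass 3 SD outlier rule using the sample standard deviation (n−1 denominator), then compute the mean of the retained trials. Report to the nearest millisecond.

n = 12, ΣRT = 5724, M = 477.000
Σ(x−M)² = 69062.00; s = √(69062.00/11) = 79.236
Cutoffs: 477.000 ± 3·79.236 → [239.3, 714.7]
No RTs fall outside the cutoffs; all 12 retained. Mean = 5724/12 = 477.000

477 ms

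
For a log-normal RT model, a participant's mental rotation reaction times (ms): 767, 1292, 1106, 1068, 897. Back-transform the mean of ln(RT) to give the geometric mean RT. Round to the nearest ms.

ln(RT): 6.6425, 7.1639, 7.0085, 6.9735, 6.7991
Mean ln(RT) = 34.5875/5 = 6.91751
Geometric mean = exp(6.91751) = 1009.80 ms

1010 ms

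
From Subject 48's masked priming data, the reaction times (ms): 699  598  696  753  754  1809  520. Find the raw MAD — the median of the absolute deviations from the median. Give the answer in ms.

55 ms

Sorted: 520, 598, 696, 699, 753, 754, 1809 → median = 699
|x − 699|: 0, 101, 3, 54, 55, 1110, 179
Sorted deviations: 0, 3, 54, 55, 101, 179, 1110 → MAD = 55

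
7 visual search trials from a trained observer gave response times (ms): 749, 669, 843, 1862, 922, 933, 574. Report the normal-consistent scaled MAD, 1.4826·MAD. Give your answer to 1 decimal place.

139.4 ms

Sorted: 574, 669, 749, 843, 922, 933, 1862 → median = 843
|x − 843| sorted: 0, 79, 90, 94, 174, 269, 1019 → MAD = 94
Robust SD ≈ 1.4826 × 94 = 139.364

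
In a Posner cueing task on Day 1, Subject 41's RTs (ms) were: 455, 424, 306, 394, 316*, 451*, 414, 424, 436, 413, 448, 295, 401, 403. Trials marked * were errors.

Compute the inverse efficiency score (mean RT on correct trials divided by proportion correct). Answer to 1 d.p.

Correct trials (n=12): 455, 424, 306, 394, 414, 424, 436, 413, 448, 295, 401, 403
Mean correct RT = 4813/12 = 401.0833 ms
Proportion correct = 12/14
IES = 401.0833 / (12/14) = 467.931 ms

467.9 ms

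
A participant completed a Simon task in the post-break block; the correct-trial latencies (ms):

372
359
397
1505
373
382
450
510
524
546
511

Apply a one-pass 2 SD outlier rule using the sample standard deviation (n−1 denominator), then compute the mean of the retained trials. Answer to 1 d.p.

442.4 ms

n = 11, ΣRT = 5929, M = 539.000
Σ(x−M)² = 1075634.00; s = √(1075634.00/10) = 327.969
Cutoffs: 539.000 ± 2·327.969 → [-116.9, 1194.9]
Outside: 1505 → excluded.
Retained (n=10): Σ = 4424, mean = 4424/10 = 442.400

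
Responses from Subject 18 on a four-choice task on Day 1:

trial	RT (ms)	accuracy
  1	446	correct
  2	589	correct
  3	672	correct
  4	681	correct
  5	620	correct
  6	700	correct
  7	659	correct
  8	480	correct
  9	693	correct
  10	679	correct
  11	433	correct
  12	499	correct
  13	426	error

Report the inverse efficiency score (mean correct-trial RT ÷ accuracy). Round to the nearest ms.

Correct trials (n=12): 446, 589, 672, 681, 620, 700, 659, 480, 693, 679, 433, 499
Mean correct RT = 7151/12 = 595.9167 ms
Proportion correct = 12/13
IES = 595.9167 / (12/13) = 645.576 ms

646 ms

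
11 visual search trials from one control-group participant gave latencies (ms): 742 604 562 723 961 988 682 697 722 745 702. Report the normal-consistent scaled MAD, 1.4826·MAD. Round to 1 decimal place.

37.1 ms

Sorted: 562, 604, 682, 697, 702, 722, 723, 742, 745, 961, 988 → median = 722
|x − 722| sorted: 0, 1, 20, 20, 23, 25, 40, 118, 160, 239, 266 → MAD = 25
Robust SD ≈ 1.4826 × 25 = 37.065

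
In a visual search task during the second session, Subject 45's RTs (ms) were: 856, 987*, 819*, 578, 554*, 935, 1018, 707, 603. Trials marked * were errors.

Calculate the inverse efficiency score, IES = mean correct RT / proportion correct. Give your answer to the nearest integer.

1174 ms

Correct trials (n=6): 856, 578, 935, 1018, 707, 603
Mean correct RT = 4697/6 = 782.8333 ms
Proportion correct = 6/9
IES = 782.8333 / (6/9) = 1174.250 ms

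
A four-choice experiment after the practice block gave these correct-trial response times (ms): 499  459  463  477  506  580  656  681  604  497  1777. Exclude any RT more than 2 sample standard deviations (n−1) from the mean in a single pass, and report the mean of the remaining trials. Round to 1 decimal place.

n = 11, ΣRT = 7199, M = 654.455
Σ(x−M)² = 1446248.73; s = √(1446248.73/10) = 380.296
Cutoffs: 654.455 ± 2·380.296 → [-106.1, 1415.0]
Outside: 1777 → excluded.
Retained (n=10): Σ = 5422, mean = 5422/10 = 542.200

542.2 ms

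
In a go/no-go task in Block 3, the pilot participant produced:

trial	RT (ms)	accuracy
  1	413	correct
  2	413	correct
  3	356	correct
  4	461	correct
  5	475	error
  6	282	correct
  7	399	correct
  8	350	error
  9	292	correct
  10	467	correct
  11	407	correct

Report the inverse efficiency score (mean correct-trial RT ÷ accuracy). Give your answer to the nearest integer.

474 ms

Correct trials (n=9): 413, 413, 356, 461, 282, 399, 292, 467, 407
Mean correct RT = 3490/9 = 387.7778 ms
Proportion correct = 9/11
IES = 387.7778 / (9/11) = 473.951 ms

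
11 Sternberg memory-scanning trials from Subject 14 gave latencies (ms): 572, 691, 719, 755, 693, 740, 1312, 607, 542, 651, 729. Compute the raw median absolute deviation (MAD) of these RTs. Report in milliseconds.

47 ms

Sorted: 542, 572, 607, 651, 691, 693, 719, 729, 740, 755, 1312 → median = 693
|x − 693|: 121, 2, 26, 62, 0, 47, 619, 86, 151, 42, 36
Sorted deviations: 0, 2, 26, 36, 42, 47, 62, 86, 121, 151, 619 → MAD = 47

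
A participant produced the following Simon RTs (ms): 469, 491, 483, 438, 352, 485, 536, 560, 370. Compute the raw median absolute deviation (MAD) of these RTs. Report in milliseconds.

Sorted: 352, 370, 438, 469, 483, 485, 491, 536, 560 → median = 483
|x − 483|: 14, 8, 0, 45, 131, 2, 53, 77, 113
Sorted deviations: 0, 2, 8, 14, 45, 53, 77, 113, 131 → MAD = 45

45 ms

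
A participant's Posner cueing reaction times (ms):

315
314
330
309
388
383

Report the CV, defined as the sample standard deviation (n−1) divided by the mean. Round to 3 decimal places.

0.106

n = 6, Σ = 2039, M = 339.8333
Σ(x−M)² = 6514.833; s = √(6514.833/5) = 36.0966
CV = 36.0966 / 339.8333 = 0.10622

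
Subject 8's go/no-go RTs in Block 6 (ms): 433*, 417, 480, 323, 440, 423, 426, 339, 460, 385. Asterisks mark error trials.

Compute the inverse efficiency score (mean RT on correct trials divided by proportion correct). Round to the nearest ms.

456 ms

Correct trials (n=9): 417, 480, 323, 440, 423, 426, 339, 460, 385
Mean correct RT = 3693/9 = 410.3333 ms
Proportion correct = 9/10
IES = 410.3333 / (9/10) = 455.926 ms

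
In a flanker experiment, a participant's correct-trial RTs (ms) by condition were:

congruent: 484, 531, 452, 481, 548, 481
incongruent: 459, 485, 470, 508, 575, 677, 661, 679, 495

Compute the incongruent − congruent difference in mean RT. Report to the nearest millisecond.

60 ms

M(congruent) = 2977/6 = 496.167
M(incongruent) = 5009/9 = 556.556
Difference = 556.556 − 496.167 = 60.389 ms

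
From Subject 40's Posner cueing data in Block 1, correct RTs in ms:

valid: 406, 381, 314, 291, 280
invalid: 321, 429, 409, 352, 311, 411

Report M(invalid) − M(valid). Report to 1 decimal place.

M(valid) = 1672/5 = 334.400
M(invalid) = 2233/6 = 372.167
Difference = 372.167 − 334.400 = 37.767 ms

37.8 ms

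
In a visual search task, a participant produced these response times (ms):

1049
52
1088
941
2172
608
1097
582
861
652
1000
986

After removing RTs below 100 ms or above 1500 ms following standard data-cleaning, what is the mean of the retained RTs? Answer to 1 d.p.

886.4 ms

Excluded: 52, 2172
Retained (n=10): Σ = 8864
Mean = 8864/10 = 886.4000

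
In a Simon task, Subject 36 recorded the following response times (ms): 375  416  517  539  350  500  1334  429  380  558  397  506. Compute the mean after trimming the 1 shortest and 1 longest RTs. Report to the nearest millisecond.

462 ms

Sorted: 350, 375, 380, 397, 416, 429, 500, 506, 517, 539, 558, 1334
Drop lowest 1 (350) and highest 1 (1334)
Remaining (n=10): Σ = 4617, mean = 4617/10 = 461.700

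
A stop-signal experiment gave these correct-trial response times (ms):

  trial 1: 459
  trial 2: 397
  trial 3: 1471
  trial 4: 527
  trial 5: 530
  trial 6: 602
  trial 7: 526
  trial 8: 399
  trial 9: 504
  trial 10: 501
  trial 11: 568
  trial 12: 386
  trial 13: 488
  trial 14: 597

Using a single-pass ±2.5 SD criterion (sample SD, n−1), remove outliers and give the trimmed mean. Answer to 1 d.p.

498.8 ms

n = 14, ΣRT = 7955, M = 568.214
Σ(x−M)² = 940086.36; s = √(940086.36/13) = 268.913
Cutoffs: 568.214 ± 2.5·268.913 → [-104.1, 1240.5]
Outside: 1471 → excluded.
Retained (n=13): Σ = 6484, mean = 6484/13 = 498.769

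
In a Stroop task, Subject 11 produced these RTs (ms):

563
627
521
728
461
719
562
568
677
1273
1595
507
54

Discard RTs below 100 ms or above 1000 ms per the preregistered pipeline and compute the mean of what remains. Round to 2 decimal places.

593.30 ms

Excluded: 54, 1273, 1595
Retained (n=10): Σ = 5933
Mean = 5933/10 = 593.3000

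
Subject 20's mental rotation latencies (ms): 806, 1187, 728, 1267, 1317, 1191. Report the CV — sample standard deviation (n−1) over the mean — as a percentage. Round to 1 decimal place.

n = 6, Σ = 6496, M = 1082.6667
Σ(x−M)² = 313845.333; s = √(313845.333/5) = 250.5376
CV = 250.5376 / 1082.6667 = 0.23141 = 23.141%

23.1%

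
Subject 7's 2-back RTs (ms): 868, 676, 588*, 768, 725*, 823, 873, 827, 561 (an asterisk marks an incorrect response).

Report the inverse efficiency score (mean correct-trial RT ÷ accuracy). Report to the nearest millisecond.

Correct trials (n=7): 868, 676, 768, 823, 873, 827, 561
Mean correct RT = 5396/7 = 770.8571 ms
Proportion correct = 7/9
IES = 770.8571 / (7/9) = 991.102 ms

991 ms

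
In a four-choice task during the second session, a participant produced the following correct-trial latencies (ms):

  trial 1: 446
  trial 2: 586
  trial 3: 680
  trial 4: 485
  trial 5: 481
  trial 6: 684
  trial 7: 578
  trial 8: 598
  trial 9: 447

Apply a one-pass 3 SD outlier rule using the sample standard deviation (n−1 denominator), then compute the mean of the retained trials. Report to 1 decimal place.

n = 9, ΣRT = 4985, M = 553.889
Σ(x−M)² = 69514.89; s = √(69514.89/8) = 93.217
Cutoffs: 553.889 ± 3·93.217 → [274.2, 833.5]
No RTs fall outside the cutoffs; all 9 retained. Mean = 4985/9 = 553.889

553.9 ms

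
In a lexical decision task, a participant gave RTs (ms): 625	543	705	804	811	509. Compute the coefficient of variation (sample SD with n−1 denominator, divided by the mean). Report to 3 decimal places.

n = 6, Σ = 3997, M = 666.1667
Σ(x−M)² = 83048.833; s = √(83048.833/5) = 128.8789
CV = 128.8789 / 666.1667 = 0.19346

0.193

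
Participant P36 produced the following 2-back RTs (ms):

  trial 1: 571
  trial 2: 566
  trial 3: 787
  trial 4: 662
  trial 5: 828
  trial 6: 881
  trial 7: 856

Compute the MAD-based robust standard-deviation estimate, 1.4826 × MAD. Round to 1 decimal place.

Sorted: 566, 571, 662, 787, 828, 856, 881 → median = 787
|x − 787| sorted: 0, 41, 69, 94, 125, 216, 221 → MAD = 94
Robust SD ≈ 1.4826 × 94 = 139.364

139.4 ms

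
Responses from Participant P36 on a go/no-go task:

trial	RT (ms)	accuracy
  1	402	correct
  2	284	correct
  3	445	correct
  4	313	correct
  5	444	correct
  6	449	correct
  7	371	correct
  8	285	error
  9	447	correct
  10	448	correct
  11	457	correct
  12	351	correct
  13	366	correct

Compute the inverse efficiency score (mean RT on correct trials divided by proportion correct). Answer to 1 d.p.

431.3 ms

Correct trials (n=12): 402, 284, 445, 313, 444, 449, 371, 447, 448, 457, 351, 366
Mean correct RT = 4777/12 = 398.0833 ms
Proportion correct = 12/13
IES = 398.0833 / (12/13) = 431.257 ms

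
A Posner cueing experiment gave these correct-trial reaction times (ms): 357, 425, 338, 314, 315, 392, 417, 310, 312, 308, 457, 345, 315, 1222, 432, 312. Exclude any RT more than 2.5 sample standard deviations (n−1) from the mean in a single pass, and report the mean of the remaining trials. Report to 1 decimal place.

n = 16, ΣRT = 6571, M = 410.688
Σ(x−M)² = 741723.44; s = √(741723.44/15) = 222.370
Cutoffs: 410.688 ± 2.5·222.370 → [-145.2, 966.6]
Outside: 1222 → excluded.
Retained (n=15): Σ = 5349, mean = 5349/15 = 356.600

356.6 ms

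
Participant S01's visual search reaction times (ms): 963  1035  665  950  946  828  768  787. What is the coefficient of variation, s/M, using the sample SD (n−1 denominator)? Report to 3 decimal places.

n = 8, Σ = 6942, M = 867.7500
Σ(x−M)² = 109091.500; s = √(109091.500/7) = 124.8379
CV = 124.8379 / 867.7500 = 0.14386

0.144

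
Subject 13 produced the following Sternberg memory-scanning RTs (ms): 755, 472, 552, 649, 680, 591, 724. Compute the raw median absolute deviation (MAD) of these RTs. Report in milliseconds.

Sorted: 472, 552, 591, 649, 680, 724, 755 → median = 649
|x − 649|: 106, 177, 97, 0, 31, 58, 75
Sorted deviations: 0, 31, 58, 75, 97, 106, 177 → MAD = 75

75 ms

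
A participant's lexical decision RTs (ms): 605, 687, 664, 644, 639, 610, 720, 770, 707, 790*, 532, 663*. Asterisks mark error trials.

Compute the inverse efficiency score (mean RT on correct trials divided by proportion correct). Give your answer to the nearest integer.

Correct trials (n=10): 605, 687, 664, 644, 639, 610, 720, 770, 707, 532
Mean correct RT = 6578/10 = 657.8000 ms
Proportion correct = 10/12
IES = 657.8000 / (10/12) = 789.360 ms

789 ms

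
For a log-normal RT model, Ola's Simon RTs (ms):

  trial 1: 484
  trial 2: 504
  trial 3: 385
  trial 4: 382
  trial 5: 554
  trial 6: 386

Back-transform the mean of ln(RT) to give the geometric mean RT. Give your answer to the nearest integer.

ln(RT): 6.1821, 6.2226, 5.9532, 5.9454, 6.3172, 5.9558
Mean ln(RT) = 36.5763/6 = 6.09605
Geometric mean = exp(6.09605) = 444.10 ms

444 ms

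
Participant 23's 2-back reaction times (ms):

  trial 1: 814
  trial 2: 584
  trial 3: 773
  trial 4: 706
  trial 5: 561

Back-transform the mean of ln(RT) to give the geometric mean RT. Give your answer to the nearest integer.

ln(RT): 6.7020, 6.3699, 6.6503, 6.5596, 6.3297
Mean ln(RT) = 32.6115/5 = 6.52230
Geometric mean = exp(6.52230) = 680.14 ms

680 ms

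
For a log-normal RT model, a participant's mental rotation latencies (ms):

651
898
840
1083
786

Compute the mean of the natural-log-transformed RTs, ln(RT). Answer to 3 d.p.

ln(RT): 6.4785, 6.8002, 6.7334, 6.9875, 6.6670
Σ ln(RT) = 33.6665
Mean = 33.6665/5 = 6.73331

6.733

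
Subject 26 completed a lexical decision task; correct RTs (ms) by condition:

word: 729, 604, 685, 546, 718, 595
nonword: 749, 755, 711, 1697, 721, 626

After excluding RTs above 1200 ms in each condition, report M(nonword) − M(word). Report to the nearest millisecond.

nonword: exclude 1697
M(word) = 3877/6 = 646.167
M(nonword) = 3562/5 = 712.400
Difference = 712.400 − 646.167 = 66.233 ms

66 ms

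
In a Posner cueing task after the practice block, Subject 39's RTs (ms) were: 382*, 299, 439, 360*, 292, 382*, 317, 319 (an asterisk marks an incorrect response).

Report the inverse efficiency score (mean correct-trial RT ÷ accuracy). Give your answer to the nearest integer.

Correct trials (n=5): 299, 439, 292, 317, 319
Mean correct RT = 1666/5 = 333.2000 ms
Proportion correct = 5/8
IES = 333.2000 / (5/8) = 533.120 ms

533 ms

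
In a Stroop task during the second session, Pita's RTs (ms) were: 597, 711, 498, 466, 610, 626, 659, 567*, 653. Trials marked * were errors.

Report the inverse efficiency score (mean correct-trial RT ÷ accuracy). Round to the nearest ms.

678 ms

Correct trials (n=8): 597, 711, 498, 466, 610, 626, 659, 653
Mean correct RT = 4820/8 = 602.5000 ms
Proportion correct = 8/9
IES = 602.5000 / (8/9) = 677.812 ms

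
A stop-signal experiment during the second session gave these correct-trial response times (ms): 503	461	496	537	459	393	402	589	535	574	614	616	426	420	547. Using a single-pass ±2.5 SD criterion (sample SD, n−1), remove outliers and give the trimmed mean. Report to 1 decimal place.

504.8 ms

n = 15, ΣRT = 7572, M = 504.800
Σ(x−M)² = 80462.40; s = √(80462.40/14) = 75.811
Cutoffs: 504.800 ± 2.5·75.811 → [315.3, 694.3]
No RTs fall outside the cutoffs; all 15 retained. Mean = 7572/15 = 504.800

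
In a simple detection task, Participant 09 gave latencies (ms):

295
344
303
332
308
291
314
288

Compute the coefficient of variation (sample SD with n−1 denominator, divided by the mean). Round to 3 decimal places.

0.064

n = 8, Σ = 2475, M = 309.3750
Σ(x−M)² = 2775.875; s = √(2775.875/7) = 19.9137
CV = 19.9137 / 309.3750 = 0.06437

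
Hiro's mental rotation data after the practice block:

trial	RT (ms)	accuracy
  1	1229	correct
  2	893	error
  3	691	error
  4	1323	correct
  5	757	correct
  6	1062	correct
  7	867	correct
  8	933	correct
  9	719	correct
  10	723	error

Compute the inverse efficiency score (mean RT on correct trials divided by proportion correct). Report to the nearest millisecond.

Correct trials (n=7): 1229, 1323, 757, 1062, 867, 933, 719
Mean correct RT = 6890/7 = 984.2857 ms
Proportion correct = 7/10
IES = 984.2857 / (7/10) = 1406.122 ms

1406 ms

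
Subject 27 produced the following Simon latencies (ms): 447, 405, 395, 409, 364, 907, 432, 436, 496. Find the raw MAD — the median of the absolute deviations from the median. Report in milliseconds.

27 ms

Sorted: 364, 395, 405, 409, 432, 436, 447, 496, 907 → median = 432
|x − 432|: 15, 27, 37, 23, 68, 475, 0, 4, 64
Sorted deviations: 0, 4, 15, 23, 27, 37, 64, 68, 475 → MAD = 27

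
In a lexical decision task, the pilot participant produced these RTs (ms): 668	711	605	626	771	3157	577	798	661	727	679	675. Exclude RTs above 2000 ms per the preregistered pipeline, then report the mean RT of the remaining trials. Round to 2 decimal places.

681.64 ms

Excluded: 3157
Retained (n=11): Σ = 7498
Mean = 7498/11 = 681.6364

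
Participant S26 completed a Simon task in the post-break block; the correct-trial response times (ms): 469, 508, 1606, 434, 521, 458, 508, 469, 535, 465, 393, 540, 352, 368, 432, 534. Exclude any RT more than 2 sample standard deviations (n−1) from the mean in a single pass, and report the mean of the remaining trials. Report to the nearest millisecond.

466 ms

n = 16, ΣRT = 8592, M = 537.000
Σ(x−M)² = 1270550.00; s = √(1270550.00/15) = 291.038
Cutoffs: 537.000 ± 2·291.038 → [-45.1, 1119.1]
Outside: 1606 → excluded.
Retained (n=15): Σ = 6986, mean = 6986/15 = 465.733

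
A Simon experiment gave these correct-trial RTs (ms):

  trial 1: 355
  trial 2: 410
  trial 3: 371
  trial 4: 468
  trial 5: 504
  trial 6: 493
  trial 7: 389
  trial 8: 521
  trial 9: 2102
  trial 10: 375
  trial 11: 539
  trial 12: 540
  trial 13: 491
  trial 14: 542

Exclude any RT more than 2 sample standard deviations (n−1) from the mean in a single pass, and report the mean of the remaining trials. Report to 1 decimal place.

461.4 ms

n = 14, ΣRT = 8100, M = 578.571
Σ(x−M)² = 2560183.43; s = √(2560183.43/13) = 443.776
Cutoffs: 578.571 ± 2·443.776 → [-309.0, 1466.1]
Outside: 2102 → excluded.
Retained (n=13): Σ = 5998, mean = 5998/13 = 461.385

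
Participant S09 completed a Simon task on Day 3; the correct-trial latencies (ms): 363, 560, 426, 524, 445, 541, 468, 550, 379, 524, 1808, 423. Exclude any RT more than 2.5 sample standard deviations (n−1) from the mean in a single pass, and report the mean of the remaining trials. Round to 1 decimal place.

n = 12, ΣRT = 7011, M = 584.250
Σ(x−M)² = 1683484.25; s = √(1683484.25/11) = 391.208
Cutoffs: 584.250 ± 2.5·391.208 → [-393.8, 1562.3]
Outside: 1808 → excluded.
Retained (n=11): Σ = 5203, mean = 5203/11 = 473.000

473.0 ms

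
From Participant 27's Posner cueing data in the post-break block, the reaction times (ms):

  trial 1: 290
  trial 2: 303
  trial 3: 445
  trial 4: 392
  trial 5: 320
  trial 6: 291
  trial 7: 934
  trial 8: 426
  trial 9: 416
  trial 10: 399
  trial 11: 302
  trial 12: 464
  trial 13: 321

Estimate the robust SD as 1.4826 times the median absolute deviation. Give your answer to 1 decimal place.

Sorted: 290, 291, 302, 303, 320, 321, 392, 399, 416, 426, 445, 464, 934 → median = 392
|x − 392| sorted: 0, 7, 24, 34, 53, 71, 72, 72, 89, 90, 101, 102, 542 → MAD = 72
Robust SD ≈ 1.4826 × 72 = 106.747

106.7 ms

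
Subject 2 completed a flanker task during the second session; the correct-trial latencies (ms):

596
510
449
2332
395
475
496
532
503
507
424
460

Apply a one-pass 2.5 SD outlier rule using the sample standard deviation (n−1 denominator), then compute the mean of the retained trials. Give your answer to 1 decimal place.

n = 12, ΣRT = 7679, M = 639.917
Σ(x−M)² = 3153344.92; s = √(3153344.92/11) = 535.414
Cutoffs: 639.917 ± 2.5·535.414 → [-698.6, 1978.5]
Outside: 2332 → excluded.
Retained (n=11): Σ = 5347, mean = 5347/11 = 486.091

486.1 ms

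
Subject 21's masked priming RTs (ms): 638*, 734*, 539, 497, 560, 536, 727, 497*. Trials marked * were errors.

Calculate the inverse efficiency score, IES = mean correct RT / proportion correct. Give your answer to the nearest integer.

Correct trials (n=5): 539, 497, 560, 536, 727
Mean correct RT = 2859/5 = 571.8000 ms
Proportion correct = 5/8
IES = 571.8000 / (5/8) = 914.880 ms

915 ms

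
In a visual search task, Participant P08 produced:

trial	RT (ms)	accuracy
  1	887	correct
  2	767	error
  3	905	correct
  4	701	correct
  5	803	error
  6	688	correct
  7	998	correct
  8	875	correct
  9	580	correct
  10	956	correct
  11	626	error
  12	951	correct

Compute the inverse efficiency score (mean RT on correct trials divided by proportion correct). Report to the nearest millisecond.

Correct trials (n=9): 887, 905, 701, 688, 998, 875, 580, 956, 951
Mean correct RT = 7541/9 = 837.8889 ms
Proportion correct = 9/12
IES = 837.8889 / (9/12) = 1117.185 ms

1117 ms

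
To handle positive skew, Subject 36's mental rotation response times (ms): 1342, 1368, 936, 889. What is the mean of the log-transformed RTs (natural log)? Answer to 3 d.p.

7.014

ln(RT): 7.2019, 7.2211, 6.8416, 6.7901
Σ ln(RT) = 28.0547
Mean = 28.0547/4 = 7.01368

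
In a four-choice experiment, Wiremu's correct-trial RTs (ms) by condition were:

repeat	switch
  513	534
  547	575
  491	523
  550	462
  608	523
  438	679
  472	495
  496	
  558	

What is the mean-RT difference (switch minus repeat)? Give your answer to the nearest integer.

22 ms

M(repeat) = 4673/9 = 519.222
M(switch) = 3791/7 = 541.571
Difference = 541.571 − 519.222 = 22.349 ms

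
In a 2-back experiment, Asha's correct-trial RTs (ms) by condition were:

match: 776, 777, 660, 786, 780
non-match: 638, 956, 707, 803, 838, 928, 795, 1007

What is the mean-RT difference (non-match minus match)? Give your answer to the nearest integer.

M(match) = 3779/5 = 755.800
M(non-match) = 6672/8 = 834.000
Difference = 834.000 − 755.800 = 78.200 ms

78 ms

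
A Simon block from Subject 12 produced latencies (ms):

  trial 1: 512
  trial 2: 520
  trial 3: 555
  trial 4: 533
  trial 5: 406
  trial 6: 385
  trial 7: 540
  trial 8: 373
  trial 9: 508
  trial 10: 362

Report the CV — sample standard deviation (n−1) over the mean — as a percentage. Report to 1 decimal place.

n = 10, Σ = 4694, M = 469.4000
Σ(x−M)² = 54192.400; s = √(54192.400/9) = 77.5975
CV = 77.5975 / 469.4000 = 0.16531 = 16.531%

16.5%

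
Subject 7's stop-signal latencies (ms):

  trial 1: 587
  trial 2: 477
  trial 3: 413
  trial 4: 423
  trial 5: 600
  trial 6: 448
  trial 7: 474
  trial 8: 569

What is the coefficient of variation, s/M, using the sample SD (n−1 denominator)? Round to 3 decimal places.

0.151

n = 8, Σ = 3991, M = 498.8750
Σ(x−M)² = 39726.875; s = √(39726.875/7) = 75.3344
CV = 75.3344 / 498.8750 = 0.15101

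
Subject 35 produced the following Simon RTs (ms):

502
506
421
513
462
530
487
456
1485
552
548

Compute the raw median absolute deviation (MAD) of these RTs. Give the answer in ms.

42 ms

Sorted: 421, 456, 462, 487, 502, 506, 513, 530, 548, 552, 1485 → median = 506
|x − 506|: 4, 0, 85, 7, 44, 24, 19, 50, 979, 46, 42
Sorted deviations: 0, 4, 7, 19, 24, 42, 44, 46, 50, 85, 979 → MAD = 42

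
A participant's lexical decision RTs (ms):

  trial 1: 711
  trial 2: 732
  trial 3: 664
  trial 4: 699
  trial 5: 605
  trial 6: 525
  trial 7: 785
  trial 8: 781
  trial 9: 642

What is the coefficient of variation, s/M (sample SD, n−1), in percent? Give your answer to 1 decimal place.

n = 9, Σ = 6144, M = 682.6667
Σ(x−M)² = 56538.000; s = √(56538.000/8) = 84.0669
CV = 84.0669 / 682.6667 = 0.12314 = 12.314%

12.3%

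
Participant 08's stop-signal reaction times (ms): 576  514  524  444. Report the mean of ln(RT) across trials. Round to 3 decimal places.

6.239

ln(RT): 6.3561, 6.2422, 6.2615, 6.0958
Σ ln(RT) = 24.9556
Mean = 24.9556/4 = 6.23891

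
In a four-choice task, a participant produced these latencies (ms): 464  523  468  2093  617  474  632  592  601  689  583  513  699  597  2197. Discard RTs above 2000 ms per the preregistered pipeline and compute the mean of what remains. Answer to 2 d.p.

573.23 ms

Excluded: 2093, 2197
Retained (n=13): Σ = 7452
Mean = 7452/13 = 573.2308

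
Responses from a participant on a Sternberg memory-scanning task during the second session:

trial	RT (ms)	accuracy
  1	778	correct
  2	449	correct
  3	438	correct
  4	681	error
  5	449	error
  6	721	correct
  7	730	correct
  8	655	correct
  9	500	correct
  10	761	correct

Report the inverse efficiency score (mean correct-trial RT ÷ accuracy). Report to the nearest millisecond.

Correct trials (n=8): 778, 449, 438, 721, 730, 655, 500, 761
Mean correct RT = 5032/8 = 629.0000 ms
Proportion correct = 8/10
IES = 629.0000 / (8/10) = 786.250 ms

786 ms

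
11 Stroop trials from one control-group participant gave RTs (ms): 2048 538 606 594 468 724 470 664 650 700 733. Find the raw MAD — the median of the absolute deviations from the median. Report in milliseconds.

Sorted: 468, 470, 538, 594, 606, 650, 664, 700, 724, 733, 2048 → median = 650
|x − 650|: 1398, 112, 44, 56, 182, 74, 180, 14, 0, 50, 83
Sorted deviations: 0, 14, 44, 50, 56, 74, 83, 112, 180, 182, 1398 → MAD = 74

74 ms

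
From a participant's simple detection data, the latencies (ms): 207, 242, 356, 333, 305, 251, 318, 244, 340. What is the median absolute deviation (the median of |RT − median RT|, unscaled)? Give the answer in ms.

Sorted: 207, 242, 244, 251, 305, 318, 333, 340, 356 → median = 305
|x − 305|: 98, 63, 51, 28, 0, 54, 13, 61, 35
Sorted deviations: 0, 13, 28, 35, 51, 54, 61, 63, 98 → MAD = 51

51 ms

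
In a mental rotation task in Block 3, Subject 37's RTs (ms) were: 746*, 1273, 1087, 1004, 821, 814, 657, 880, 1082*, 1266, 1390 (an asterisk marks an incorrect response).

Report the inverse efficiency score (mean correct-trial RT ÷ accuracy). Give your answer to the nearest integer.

1248 ms

Correct trials (n=9): 1273, 1087, 1004, 821, 814, 657, 880, 1266, 1390
Mean correct RT = 9192/9 = 1021.3333 ms
Proportion correct = 9/11
IES = 1021.3333 / (9/11) = 1248.296 ms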